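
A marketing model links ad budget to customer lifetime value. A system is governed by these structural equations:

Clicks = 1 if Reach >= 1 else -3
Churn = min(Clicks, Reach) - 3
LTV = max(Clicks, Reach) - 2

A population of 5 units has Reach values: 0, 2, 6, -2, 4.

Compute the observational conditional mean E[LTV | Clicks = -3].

-3

Observing Clicks=-3 restricts to units where Clicks's equation naturally yields -3: Reach ∈ {0, -2}. In that subpopulation LTV = -2, -4, mean -3.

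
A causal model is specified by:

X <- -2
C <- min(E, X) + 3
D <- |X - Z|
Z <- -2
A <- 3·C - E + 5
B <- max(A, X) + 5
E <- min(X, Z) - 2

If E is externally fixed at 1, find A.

do(E=1) replaces the equation E <- min(X, Z) - 2 with the constant E = 1.
C = min(E, X) + 3  [with E=1, X=-2]  = 1
A = 3·C - E + 5  [with C=1, E=1]  = 7

7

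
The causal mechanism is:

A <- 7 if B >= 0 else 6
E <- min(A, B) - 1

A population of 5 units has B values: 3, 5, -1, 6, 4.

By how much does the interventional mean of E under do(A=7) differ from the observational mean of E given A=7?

Under do(A=7), A's equation is replaced by A=7 for every unit. Per-unit E: 2, 4, -2, 5, 3. Mean = 2.4.
E[E|A=7] averages over only the 4 units with A=7 (B = 3, 5, 6, 4): E = 2, 4, 5, 3, mean 3.5.
Difference = 2.4 − 3.5 = -1.1.

-1.1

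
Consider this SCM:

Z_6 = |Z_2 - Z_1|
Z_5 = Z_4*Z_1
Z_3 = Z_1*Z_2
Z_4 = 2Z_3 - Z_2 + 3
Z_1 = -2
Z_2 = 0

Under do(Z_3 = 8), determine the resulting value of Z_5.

-38

do(Z_3=8) replaces the equation Z_3 = Z_1*Z_2 with the constant Z_3 = 8.
Z_4 = 2Z_3 - Z_2 + 3  [with Z_3=8, Z_2=0]  = 19
Z_5 = Z_4*Z_1  [with Z_4=19, Z_1=-2]  = -38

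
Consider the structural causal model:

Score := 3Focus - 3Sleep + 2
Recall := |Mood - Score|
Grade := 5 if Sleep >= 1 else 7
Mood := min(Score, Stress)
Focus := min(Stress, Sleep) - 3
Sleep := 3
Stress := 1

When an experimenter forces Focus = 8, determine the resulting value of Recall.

16

The intervention breaks the incoming arrows to Focus: Focus := min(Stress, Sleep) - 3 no longer applies, and Focus = 8.
Score = 3Focus - 3Sleep + 2  [with Focus=8, Sleep=3]  = 17
Mood = min(Score, Stress)  [with Score=17, Stress=1]  = 1
Recall = |Mood - Score|  [with Mood=1, Score=17]  = 16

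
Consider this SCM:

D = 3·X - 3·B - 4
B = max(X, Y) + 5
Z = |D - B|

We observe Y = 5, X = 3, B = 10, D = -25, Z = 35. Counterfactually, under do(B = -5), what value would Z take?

25

do(B=-5) replaces the equation B = max(X, Y) + 5 with the constant B = -5.
D = 3·X - 3·B - 4  [with X=3, B=-5]  = 20
Z = |D - B|  [with D=20, B=-5]  = 25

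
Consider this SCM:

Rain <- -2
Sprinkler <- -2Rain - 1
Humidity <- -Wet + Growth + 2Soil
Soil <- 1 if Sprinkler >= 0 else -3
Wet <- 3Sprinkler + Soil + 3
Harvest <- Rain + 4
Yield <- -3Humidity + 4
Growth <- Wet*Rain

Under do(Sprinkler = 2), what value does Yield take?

Under do(Sprinkler=2), the mechanism Sprinkler <- -2Rain - 1 is discarded; Sprinkler is fixed at 2.
Soil = 1 if Sprinkler >= 0 else -3  [with Sprinkler=2]  = 1
Wet = 3Sprinkler + Soil + 3  [with Sprinkler=2, Soil=1]  = 10
Growth = Wet*Rain  [with Wet=10, Rain=-2]  = -20
Humidity = -Wet + Growth + 2Soil  [with Wet=10, Growth=-20, Soil=1]  = -28
Yield = -3Humidity + 4  [with Humidity=-28]  = 88

88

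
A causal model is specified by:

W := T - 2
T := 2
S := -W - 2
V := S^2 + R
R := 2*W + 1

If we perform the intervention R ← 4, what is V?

do(R=4) replaces the equation R := 2*W + 1 with the constant R = 4.
W = T - 2  [with T=2]  = 0
S = -W - 2  [with W=0]  = -2
V = S^2 + R  [with S=-2, R=4]  = 8

8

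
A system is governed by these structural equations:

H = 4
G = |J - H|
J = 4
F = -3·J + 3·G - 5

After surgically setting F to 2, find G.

0

Under do(F=2), the mechanism F = -3·J + 3·G - 5 is discarded; F is fixed at 2.
Since G is not a descendant of the intervened variable, it is unaffected.
G = |J - H|  [with J=4, H=4]  = 0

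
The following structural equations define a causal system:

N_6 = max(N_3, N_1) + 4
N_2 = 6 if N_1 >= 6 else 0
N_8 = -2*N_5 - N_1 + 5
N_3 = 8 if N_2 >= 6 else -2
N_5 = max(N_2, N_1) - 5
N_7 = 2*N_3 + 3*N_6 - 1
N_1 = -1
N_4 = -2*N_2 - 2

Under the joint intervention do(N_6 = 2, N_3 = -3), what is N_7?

Under do(N_6 = 2, N_3 = -3), each intervened variable's structural equation is replaced by its fixed value.
N_7 = 2*N_3 + 3*N_6 - 1  [with N_3=-3, N_6=2]  = -1

-1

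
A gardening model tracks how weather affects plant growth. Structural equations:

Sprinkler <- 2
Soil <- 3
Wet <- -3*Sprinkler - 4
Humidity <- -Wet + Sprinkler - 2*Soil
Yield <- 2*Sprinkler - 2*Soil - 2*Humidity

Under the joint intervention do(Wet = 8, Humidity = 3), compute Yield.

Setting Wet = 8, Humidity = 3 by intervention discards those variables' equations.
Yield = 2*Sprinkler - 2*Soil - 2*Humidity  [with Sprinkler=2, Soil=3, Humidity=3]  = -8

-8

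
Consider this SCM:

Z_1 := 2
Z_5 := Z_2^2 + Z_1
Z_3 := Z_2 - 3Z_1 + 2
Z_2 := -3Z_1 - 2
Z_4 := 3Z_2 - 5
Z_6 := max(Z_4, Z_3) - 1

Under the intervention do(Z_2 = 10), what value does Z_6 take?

24

Under do(Z_2=10), the mechanism Z_2 := -3Z_1 - 2 is discarded; Z_2 is fixed at 10.
Z_3 = Z_2 - 3Z_1 + 2  [with Z_2=10, Z_1=2]  = 6
Z_4 = 3Z_2 - 5  [with Z_2=10]  = 25
Z_6 = max(Z_4, Z_3) - 1  [with Z_4=25, Z_3=6]  = 24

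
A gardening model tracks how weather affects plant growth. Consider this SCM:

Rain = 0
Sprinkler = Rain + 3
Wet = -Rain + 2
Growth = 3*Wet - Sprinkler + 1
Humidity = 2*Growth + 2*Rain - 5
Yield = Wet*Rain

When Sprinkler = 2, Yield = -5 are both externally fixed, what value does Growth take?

5

The joint intervention fixes Sprinkler = 2, Yield = -5, removing each variable's own equation.
Wet = -Rain + 2  [with Rain=0]  = 2
Growth = 3*Wet - Sprinkler + 1  [with Wet=2, Sprinkler=2]  = 5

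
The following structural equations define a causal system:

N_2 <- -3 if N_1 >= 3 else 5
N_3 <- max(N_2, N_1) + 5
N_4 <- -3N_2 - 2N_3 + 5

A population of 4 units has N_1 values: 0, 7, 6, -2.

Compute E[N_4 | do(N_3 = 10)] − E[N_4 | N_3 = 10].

12

Every unit gets N_3=10 under the intervention. N_4 values become -30, -6, -6, -30; E[N_4|do(N_3=10)] = -18.
Observing N_3=10 restricts to units where N_3's equation naturally yields 10: N_1 ∈ {0, -2}. In that subpopulation N_4 = -30, -30, mean -30.
Difference = -18 − (-30) = 12.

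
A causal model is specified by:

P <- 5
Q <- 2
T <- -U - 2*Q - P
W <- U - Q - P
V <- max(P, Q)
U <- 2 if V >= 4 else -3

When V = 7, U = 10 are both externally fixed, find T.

-19

Setting V = 7, U = 10 by intervention discards those variables' equations.
T = -U - 2*Q - P  [with U=10, Q=2, P=5]  = -19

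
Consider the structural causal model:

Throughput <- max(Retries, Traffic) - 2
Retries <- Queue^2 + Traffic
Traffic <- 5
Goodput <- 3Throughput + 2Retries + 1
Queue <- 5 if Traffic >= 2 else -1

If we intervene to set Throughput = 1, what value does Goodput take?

Intervening sets Throughput = 1 and removes its equation (Throughput <- max(Retries, Traffic) - 2).
Queue = 5 if Traffic >= 2 else -1  [with Traffic=5]  = 5
Retries = Queue^2 + Traffic  [with Queue=5, Traffic=5]  = 30
Goodput = 3Throughput + 2Retries + 1  [with Throughput=1, Retries=30]  = 64

64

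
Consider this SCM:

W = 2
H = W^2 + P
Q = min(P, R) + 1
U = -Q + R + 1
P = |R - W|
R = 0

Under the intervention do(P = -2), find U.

2

The intervention breaks the incoming arrows to P: P = |R - W| no longer applies, and P = -2.
Q = min(P, R) + 1  [with P=-2, R=0]  = -1
U = -Q + R + 1  [with Q=-1, R=0]  = 2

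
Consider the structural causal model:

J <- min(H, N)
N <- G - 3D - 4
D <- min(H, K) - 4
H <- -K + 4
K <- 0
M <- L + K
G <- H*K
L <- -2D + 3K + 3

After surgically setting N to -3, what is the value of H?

4

Under do(N=-3), the mechanism N <- G - 3D - 4 is discarded; N is fixed at -3.
No directed path runs from N to H, so H keeps its natural value.
H = -K + 4  [with K=0]  = 4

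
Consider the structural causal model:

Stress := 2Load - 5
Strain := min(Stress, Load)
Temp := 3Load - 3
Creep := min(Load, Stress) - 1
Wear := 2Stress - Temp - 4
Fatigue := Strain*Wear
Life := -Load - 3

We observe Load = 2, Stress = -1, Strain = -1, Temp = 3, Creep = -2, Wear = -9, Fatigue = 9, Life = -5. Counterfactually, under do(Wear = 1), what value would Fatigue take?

-1

Intervening sets Wear = 1 and removes its equation (Wear := 2Stress - Temp - 4).
Stress = 2Load - 5  [with Load=2]  = -1
Strain = min(Stress, Load)  [with Stress=-1, Load=2]  = -1
Fatigue = Strain*Wear  [with Strain=-1, Wear=1]  = -1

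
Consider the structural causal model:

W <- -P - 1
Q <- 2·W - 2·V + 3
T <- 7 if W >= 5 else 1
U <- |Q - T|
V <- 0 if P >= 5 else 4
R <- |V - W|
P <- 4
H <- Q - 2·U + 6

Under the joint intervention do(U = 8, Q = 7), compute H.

-3

Under do(U = 8, Q = 7), each intervened variable's structural equation is replaced by its fixed value.
H = Q - 2·U + 6  [with Q=7, U=8]  = -3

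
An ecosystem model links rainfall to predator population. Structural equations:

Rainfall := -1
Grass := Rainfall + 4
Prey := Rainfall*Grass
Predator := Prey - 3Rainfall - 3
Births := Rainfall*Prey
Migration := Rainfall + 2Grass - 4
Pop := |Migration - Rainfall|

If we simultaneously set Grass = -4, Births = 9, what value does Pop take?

The joint intervention fixes Grass = -4, Births = 9, removing each variable's own equation.
Migration = Rainfall + 2Grass - 4  [with Rainfall=-1, Grass=-4]  = -13
Pop = |Migration - Rainfall|  [with Migration=-13, Rainfall=-1]  = 12

12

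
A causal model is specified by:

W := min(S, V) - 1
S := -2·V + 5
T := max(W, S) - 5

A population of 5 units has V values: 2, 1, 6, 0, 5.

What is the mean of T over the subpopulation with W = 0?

Observing W=0 restricts to units where W's equation naturally yields 0: V ∈ {2, 1}. In that subpopulation T = -4, -2, mean -3.

-3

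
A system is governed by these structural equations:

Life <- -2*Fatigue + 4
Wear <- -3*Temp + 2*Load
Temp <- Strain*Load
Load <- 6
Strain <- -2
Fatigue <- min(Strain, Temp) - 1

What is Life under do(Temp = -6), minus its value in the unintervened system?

-12

The intervention breaks the incoming arrows to Temp: Temp <- Strain*Load no longer applies, and Temp = -6.
Fatigue = min(Strain, Temp) - 1  [with Strain=-2, Temp=-6]  = -7
Life = -2*Fatigue + 4  [with Fatigue=-7]  = 18
Without intervention: Temp = Strain*Load  [with Strain=-2, Load=6]  = -12; Fatigue = min(Strain, Temp) - 1  [with Strain=-2, Temp=-12]  = -13; Life = -2*Fatigue + 4  [with Fatigue=-13]  = 30.
Change = 18 − 30 = -12.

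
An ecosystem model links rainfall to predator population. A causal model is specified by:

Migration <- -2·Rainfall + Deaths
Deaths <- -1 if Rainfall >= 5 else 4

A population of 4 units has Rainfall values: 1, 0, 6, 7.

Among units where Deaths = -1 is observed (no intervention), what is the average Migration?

E[Migration|Deaths=-1] averages over only the 2 units with Deaths=-1 (Rainfall = 6, 7): Migration = -13, -15, mean -14.

-14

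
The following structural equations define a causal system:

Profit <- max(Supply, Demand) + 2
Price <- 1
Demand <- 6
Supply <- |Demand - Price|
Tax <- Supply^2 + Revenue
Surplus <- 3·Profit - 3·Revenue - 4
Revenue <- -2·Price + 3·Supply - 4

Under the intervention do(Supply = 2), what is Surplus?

The intervention breaks the incoming arrows to Supply: Supply <- |Demand - Price| no longer applies, and Supply = 2.
Revenue = -2·Price + 3·Supply - 4  [with Price=1, Supply=2]  = 0
Profit = max(Supply, Demand) + 2  [with Supply=2, Demand=6]  = 8
Surplus = 3·Profit - 3·Revenue - 4  [with Profit=8, Revenue=0]  = 20

20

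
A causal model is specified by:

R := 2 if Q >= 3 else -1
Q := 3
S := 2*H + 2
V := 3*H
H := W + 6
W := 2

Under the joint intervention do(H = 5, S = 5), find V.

Setting H = 5, S = 5 by intervention discards those variables' equations.
V = 3*H  [with H=5]  = 15

15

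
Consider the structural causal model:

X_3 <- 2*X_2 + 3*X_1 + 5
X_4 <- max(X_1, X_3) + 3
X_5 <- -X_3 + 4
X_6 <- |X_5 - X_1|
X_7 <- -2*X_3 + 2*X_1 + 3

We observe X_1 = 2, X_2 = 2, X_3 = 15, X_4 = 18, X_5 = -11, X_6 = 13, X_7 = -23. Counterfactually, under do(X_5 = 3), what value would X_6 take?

1

The intervention breaks the incoming arrows to X_5: X_5 <- -X_3 + 4 no longer applies, and X_5 = 3.
X_6 = |X_5 - X_1|  [with X_5=3, X_1=2]  = 1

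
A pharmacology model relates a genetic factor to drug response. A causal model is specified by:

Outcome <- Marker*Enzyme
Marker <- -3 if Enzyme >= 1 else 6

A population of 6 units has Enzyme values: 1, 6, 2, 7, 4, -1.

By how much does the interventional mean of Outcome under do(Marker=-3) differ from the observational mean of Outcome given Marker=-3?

2.5

Every unit gets Marker=-3 under the intervention. Outcome values become -3, -18, -6, -21, -12, 3; E[Outcome|do(Marker=-3)] = -9.5.
Conditioning on Marker=-3 selects the 5 unit(s) with Enzyme ∈ {1, 6, 2, 7, 4}. Their Outcome values: -3, -18, -6, -21, -12. Mean = -12.
Difference = -9.5 − (-12) = 2.5.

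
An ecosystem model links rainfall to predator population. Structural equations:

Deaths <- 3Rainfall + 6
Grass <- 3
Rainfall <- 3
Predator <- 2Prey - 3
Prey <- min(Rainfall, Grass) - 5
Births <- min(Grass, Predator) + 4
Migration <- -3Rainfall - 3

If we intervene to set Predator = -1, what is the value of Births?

3

Intervening sets Predator = -1 and removes its equation (Predator <- 2Prey - 3).
Births = min(Grass, Predator) + 4  [with Grass=3, Predator=-1]  = 3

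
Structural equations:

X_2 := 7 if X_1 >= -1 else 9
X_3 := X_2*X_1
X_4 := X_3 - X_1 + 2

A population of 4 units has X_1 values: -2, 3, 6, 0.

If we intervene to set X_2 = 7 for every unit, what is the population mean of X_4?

12.5

The intervention sets X_2=7 in all 4 units regardless of X_1. Recomputing X_4 per unit gives -10, 20, 38, 2; average 12.5.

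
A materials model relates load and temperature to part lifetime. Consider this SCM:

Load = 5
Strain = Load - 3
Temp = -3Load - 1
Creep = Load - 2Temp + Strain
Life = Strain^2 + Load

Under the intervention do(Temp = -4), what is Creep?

15

The intervention breaks the incoming arrows to Temp: Temp = -3Load - 1 no longer applies, and Temp = -4.
Strain = Load - 3  [with Load=5]  = 2
Creep = Load - 2Temp + Strain  [with Load=5, Temp=-4, Strain=2]  = 15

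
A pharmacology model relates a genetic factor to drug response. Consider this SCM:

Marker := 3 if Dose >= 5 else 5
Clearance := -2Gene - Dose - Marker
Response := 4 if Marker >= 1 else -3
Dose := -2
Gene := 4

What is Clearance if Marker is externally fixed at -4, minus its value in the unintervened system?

do(Marker=-4) replaces the equation Marker := 3 if Dose >= 5 else 5 with the constant Marker = -4.
Clearance = -2Gene - Dose - Marker  [with Gene=4, Dose=-2, Marker=-4]  = -2
Without intervention: Marker = 3 if Dose >= 5 else 5  [with Dose=-2]  = 5; Clearance = -2Gene - Dose - Marker  [with Gene=4, Dose=-2, Marker=5]  = -11.
Change = -2 − (-11) = 9.

9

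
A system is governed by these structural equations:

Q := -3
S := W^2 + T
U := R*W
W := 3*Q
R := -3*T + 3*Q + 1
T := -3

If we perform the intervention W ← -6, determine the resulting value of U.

The intervention breaks the incoming arrows to W: W := 3*Q no longer applies, and W = -6.
R = -3*T + 3*Q + 1  [with T=-3, Q=-3]  = 1
U = R*W  [with R=1, W=-6]  = -6

-6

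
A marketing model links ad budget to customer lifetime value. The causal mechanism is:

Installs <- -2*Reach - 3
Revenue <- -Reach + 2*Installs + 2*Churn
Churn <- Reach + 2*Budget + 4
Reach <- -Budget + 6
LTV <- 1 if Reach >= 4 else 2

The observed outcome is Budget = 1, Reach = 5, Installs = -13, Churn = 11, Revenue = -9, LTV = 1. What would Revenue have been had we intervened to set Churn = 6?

-19

Intervening sets Churn = 6 and removes its equation (Churn <- Reach + 2*Budget + 4).
Reach = -Budget + 6  [with Budget=1]  = 5
Installs = -2*Reach - 3  [with Reach=5]  = -13
Revenue = -Reach + 2*Installs + 2*Churn  [with Reach=5, Installs=-13, Churn=6]  = -19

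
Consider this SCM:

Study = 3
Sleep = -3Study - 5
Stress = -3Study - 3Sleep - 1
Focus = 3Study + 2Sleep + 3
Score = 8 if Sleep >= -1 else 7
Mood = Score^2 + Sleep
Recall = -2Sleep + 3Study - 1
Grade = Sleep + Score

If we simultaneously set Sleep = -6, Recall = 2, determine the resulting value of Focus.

Under do(Sleep = -6, Recall = 2), each intervened variable's structural equation is replaced by its fixed value.
Focus = 3Study + 2Sleep + 3  [with Study=3, Sleep=-6]  = 0

0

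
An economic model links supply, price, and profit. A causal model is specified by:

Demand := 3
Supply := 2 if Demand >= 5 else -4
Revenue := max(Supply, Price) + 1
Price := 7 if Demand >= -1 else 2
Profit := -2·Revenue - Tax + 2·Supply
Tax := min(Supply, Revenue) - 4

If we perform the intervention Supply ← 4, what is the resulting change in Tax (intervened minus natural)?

8

do(Supply=4) replaces the equation Supply := 2 if Demand >= 5 else -4 with the constant Supply = 4.
Price = 7 if Demand >= -1 else 2  [with Demand=3]  = 7
Revenue = max(Supply, Price) + 1  [with Supply=4, Price=7]  = 8
Tax = min(Supply, Revenue) - 4  [with Supply=4, Revenue=8]  = 0
Without intervention: Price = 7 if Demand >= -1 else 2  [with Demand=3]  = 7; Supply = 2 if Demand >= 5 else -4  [with Demand=3]  = -4; Revenue = max(Supply, Price) + 1  [with Supply=-4, Price=7]  = 8; Tax = min(Supply, Revenue) - 4  [with Supply=-4, Revenue=8]  = -8.
Change = 0 − (-8) = 8.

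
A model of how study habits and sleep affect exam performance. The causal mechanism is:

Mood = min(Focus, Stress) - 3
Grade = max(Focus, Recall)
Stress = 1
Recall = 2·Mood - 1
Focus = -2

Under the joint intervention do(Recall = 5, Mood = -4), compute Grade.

5

The joint intervention fixes Recall = 5, Mood = -4, removing each variable's own equation.
Grade = max(Focus, Recall)  [with Focus=-2, Recall=5]  = 5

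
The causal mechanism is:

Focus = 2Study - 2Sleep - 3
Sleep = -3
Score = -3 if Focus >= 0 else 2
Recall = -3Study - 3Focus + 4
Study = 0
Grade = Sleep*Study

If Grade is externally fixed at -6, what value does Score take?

-3

do(Grade=-6) replaces the equation Grade = Sleep*Study with the constant Grade = -6.
No directed path runs from Grade to Score, so Score keeps its natural value.
Focus = 2Study - 2Sleep - 3  [with Study=0, Sleep=-3]  = 3
Score = -3 if Focus >= 0 else 2  [with Focus=3]  = -3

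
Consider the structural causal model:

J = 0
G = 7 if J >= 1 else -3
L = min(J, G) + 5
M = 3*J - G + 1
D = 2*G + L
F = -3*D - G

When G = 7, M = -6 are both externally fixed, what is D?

Setting G = 7, M = -6 by intervention discards those variables' equations.
L = min(J, G) + 5  [with J=0, G=7]  = 5
D = 2*G + L  [with G=7, L=5]  = 19

19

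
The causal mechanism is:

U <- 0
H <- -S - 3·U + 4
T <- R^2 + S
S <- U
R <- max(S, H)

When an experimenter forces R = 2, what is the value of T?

4

Intervening sets R = 2 and removes its equation (R <- max(S, H)).
S = U  [with U=0]  = 0
T = R^2 + S  [with R=2, S=0]  = 4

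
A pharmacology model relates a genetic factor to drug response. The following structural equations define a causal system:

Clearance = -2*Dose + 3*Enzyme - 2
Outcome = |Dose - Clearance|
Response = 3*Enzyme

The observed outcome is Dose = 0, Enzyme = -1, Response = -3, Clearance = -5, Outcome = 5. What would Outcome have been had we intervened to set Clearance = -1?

Intervening sets Clearance = -1 and removes its equation (Clearance = -2*Dose + 3*Enzyme - 2).
Outcome = |Dose - Clearance|  [with Dose=0, Clearance=-1]  = 1

1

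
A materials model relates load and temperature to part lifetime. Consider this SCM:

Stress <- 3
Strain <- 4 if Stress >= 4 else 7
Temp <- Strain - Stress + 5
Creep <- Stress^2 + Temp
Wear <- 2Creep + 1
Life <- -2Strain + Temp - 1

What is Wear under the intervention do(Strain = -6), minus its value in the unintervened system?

do(Strain=-6) replaces the equation Strain <- 4 if Stress >= 4 else 7 with the constant Strain = -6.
Temp = Strain - Stress + 5  [with Strain=-6, Stress=3]  = -4
Creep = Stress^2 + Temp  [with Stress=3, Temp=-4]  = 5
Wear = 2Creep + 1  [with Creep=5]  = 11
Without intervention: Strain = 4 if Stress >= 4 else 7  [with Stress=3]  = 7; Temp = Strain - Stress + 5  [with Strain=7, Stress=3]  = 9; Creep = Stress^2 + Temp  [with Stress=3, Temp=9]  = 18; Wear = 2Creep + 1  [with Creep=18]  = 37.
Change = 11 − 37 = -26.

-26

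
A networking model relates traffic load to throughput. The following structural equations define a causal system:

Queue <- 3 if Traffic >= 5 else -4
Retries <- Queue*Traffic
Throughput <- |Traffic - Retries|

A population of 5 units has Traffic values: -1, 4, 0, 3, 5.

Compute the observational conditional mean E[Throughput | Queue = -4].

Observing Queue=-4 restricts to units where Queue's equation naturally yields -4: Traffic ∈ {-1, 4, 0, 3}. In that subpopulation Throughput = 5, 20, 0, 15, mean 10.

10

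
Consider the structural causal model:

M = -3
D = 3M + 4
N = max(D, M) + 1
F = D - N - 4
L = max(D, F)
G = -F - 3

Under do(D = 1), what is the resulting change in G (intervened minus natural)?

Under do(D=1), the mechanism D = 3M + 4 is discarded; D is fixed at 1.
N = max(D, M) + 1  [with D=1, M=-3]  = 2
F = D - N - 4  [with D=1, N=2]  = -5
G = -F - 3  [with F=-5]  = 2
Without intervention: D = 3M + 4  [with M=-3]  = -5; N = max(D, M) + 1  [with D=-5, M=-3]  = -2; F = D - N - 4  [with D=-5, N=-2]  = -7; G = -F - 3  [with F=-7]  = 4.
Change = 2 − 4 = -2.

-2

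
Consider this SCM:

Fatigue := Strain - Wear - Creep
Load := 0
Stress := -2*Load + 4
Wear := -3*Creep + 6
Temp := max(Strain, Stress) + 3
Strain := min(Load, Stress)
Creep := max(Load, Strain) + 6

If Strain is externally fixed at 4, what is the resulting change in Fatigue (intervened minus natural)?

12

The intervention breaks the incoming arrows to Strain: Strain := min(Load, Stress) no longer applies, and Strain = 4.
Creep = max(Load, Strain) + 6  [with Load=0, Strain=4]  = 10
Wear = -3*Creep + 6  [with Creep=10]  = -24
Fatigue = Strain - Wear - Creep  [with Strain=4, Wear=-24, Creep=10]  = 18
Without intervention: Stress = -2*Load + 4  [with Load=0]  = 4; Strain = min(Load, Stress)  [with Load=0, Stress=4]  = 0; Creep = max(Load, Strain) + 6  [with Load=0, Strain=0]  = 6; Wear = -3*Creep + 6  [with Creep=6]  = -12; Fatigue = Strain - Wear - Creep  [with Strain=0, Wear=-12, Creep=6]  = 6.
Change = 18 − 6 = 12.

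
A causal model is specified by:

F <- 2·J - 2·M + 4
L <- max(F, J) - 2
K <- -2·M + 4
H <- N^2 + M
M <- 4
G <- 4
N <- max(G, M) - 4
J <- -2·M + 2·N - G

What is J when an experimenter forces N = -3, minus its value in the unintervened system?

-6

The intervention breaks the incoming arrows to N: N <- max(G, M) - 4 no longer applies, and N = -3.
J = -2·M + 2·N - G  [with M=4, N=-3, G=4]  = -18
Without intervention: N = max(G, M) - 4  [with G=4, M=4]  = 0; J = -2·M + 2·N - G  [with M=4, N=0, G=4]  = -12.
Change = -18 − (-12) = -6.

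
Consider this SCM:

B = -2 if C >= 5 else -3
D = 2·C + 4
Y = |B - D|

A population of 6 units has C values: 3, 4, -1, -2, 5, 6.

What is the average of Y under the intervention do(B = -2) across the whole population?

11

Every unit gets B=-2 under the intervention. Y values become 12, 14, 4, 2, 16, 18; E[Y|do(B=-2)] = 11.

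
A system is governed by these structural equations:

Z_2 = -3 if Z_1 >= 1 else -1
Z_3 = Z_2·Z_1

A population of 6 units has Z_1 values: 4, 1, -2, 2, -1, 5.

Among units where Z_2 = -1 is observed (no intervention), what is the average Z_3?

1.5

E[Z_3|Z_2=-1] averages over only the 2 units with Z_2=-1 (Z_1 = -2, -1): Z_3 = 2, 1, mean 1.5.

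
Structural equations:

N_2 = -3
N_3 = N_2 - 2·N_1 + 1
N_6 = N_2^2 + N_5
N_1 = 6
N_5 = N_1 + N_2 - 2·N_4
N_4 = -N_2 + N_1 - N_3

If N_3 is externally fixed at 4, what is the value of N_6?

2

The intervention breaks the incoming arrows to N_3: N_3 = N_2 - 2·N_1 + 1 no longer applies, and N_3 = 4.
N_4 = -N_2 + N_1 - N_3  [with N_2=-3, N_1=6, N_3=4]  = 5
N_5 = N_1 + N_2 - 2·N_4  [with N_1=6, N_2=-3, N_4=5]  = -7
N_6 = N_2^2 + N_5  [with N_2=-3, N_5=-7]  = 2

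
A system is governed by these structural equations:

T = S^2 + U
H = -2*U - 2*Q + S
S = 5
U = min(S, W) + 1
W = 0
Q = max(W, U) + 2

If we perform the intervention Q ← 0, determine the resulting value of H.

The intervention breaks the incoming arrows to Q: Q = max(W, U) + 2 no longer applies, and Q = 0.
U = min(S, W) + 1  [with S=5, W=0]  = 1
H = -2*U - 2*Q + S  [with U=1, Q=0, S=5]  = 3

3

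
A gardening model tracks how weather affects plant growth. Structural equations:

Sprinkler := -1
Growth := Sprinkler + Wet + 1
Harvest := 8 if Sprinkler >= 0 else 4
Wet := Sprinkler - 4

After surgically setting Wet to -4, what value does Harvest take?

4

Under do(Wet=-4), the mechanism Wet := Sprinkler - 4 is discarded; Wet is fixed at -4.
Since Harvest is not a descendant of the intervened variable, it is unaffected.
Harvest = 8 if Sprinkler >= 0 else 4  [with Sprinkler=-1]  = 4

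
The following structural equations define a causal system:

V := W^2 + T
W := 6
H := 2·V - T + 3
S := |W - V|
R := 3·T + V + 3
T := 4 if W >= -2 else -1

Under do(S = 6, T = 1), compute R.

The joint intervention fixes S = 6, T = 1, removing each variable's own equation.
V = W^2 + T  [with W=6, T=1]  = 37
R = 3·T + V + 3  [with T=1, V=37]  = 43

43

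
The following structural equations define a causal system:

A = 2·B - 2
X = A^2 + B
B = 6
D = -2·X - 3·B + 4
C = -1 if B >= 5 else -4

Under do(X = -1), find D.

-12

do(X=-1) replaces the equation X = A^2 + B with the constant X = -1.
D = -2·X - 3·B + 4  [with X=-1, B=6]  = -12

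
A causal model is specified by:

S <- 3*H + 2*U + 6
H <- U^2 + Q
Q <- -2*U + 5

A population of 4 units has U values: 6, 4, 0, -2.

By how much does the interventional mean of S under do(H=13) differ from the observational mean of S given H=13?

Under do(H=13), H's equation is replaced by H=13 for every unit. Per-unit S: 57, 53, 45, 41. Mean = 49.
E[S|H=13] averages over only the 2 units with H=13 (U = 4, -2): S = 53, 41, mean 47.
Difference = 49 − 47 = 2.

2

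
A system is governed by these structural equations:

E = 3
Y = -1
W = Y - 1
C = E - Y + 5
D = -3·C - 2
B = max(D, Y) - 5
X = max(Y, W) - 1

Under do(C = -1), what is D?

1

Intervening sets C = -1 and removes its equation (C = E - Y + 5).
D = -3·C - 2  [with C=-1]  = 1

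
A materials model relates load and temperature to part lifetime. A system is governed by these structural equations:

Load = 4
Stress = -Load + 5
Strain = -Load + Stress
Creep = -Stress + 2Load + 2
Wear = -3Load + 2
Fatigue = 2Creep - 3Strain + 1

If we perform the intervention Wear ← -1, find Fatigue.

The intervention breaks the incoming arrows to Wear: Wear = -3Load + 2 no longer applies, and Wear = -1.
Since Fatigue is not a descendant of the intervened variable, it is unaffected.
Stress = -Load + 5  [with Load=4]  = 1
Strain = -Load + Stress  [with Load=4, Stress=1]  = -3
Creep = -Stress + 2Load + 2  [with Stress=1, Load=4]  = 9
Fatigue = 2Creep - 3Strain + 1  [with Creep=9, Strain=-3]  = 28

28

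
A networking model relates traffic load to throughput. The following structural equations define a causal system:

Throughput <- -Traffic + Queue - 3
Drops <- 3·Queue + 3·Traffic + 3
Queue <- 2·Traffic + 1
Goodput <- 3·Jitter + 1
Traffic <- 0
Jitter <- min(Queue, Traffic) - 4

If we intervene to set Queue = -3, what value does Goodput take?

-20

Under do(Queue=-3), the mechanism Queue <- 2·Traffic + 1 is discarded; Queue is fixed at -3.
Jitter = min(Queue, Traffic) - 4  [with Queue=-3, Traffic=0]  = -7
Goodput = 3·Jitter + 1  [with Jitter=-7]  = -20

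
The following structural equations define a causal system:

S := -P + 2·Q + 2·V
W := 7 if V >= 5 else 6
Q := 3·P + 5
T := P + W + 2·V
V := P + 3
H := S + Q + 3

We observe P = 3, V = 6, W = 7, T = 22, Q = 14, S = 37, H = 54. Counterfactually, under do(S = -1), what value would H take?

Intervening sets S = -1 and removes its equation (S := -P + 2·Q + 2·V).
Q = 3·P + 5  [with P=3]  = 14
H = S + Q + 3  [with S=-1, Q=14]  = 16

16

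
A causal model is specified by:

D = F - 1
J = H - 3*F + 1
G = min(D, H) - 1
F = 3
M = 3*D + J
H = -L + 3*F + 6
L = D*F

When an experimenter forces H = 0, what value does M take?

-2

Under do(H=0), the mechanism H = -L + 3*F + 6 is discarded; H is fixed at 0.
D = F - 1  [with F=3]  = 2
J = H - 3*F + 1  [with H=0, F=3]  = -8
M = 3*D + J  [with D=2, J=-8]  = -2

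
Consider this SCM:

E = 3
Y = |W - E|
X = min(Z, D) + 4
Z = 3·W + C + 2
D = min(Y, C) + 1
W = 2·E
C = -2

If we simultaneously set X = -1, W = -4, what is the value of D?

-1

Setting X = -1, W = -4 by intervention discards those variables' equations.
Y = |W - E|  [with W=-4, E=3]  = 7
D = min(Y, C) + 1  [with Y=7, C=-2]  = -1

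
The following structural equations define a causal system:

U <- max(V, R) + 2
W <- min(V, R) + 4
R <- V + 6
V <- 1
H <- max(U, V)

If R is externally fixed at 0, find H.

do(R=0) replaces the equation R <- V + 6 with the constant R = 0.
U = max(V, R) + 2  [with V=1, R=0]  = 3
H = max(U, V)  [with U=3, V=1]  = 3

3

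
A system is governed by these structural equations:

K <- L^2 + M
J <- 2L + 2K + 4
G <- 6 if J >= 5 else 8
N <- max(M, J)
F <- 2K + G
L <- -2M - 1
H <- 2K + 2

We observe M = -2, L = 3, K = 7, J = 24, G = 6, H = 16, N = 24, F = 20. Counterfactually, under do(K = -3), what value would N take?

The intervention breaks the incoming arrows to K: K <- L^2 + M no longer applies, and K = -3.
L = -2M - 1  [with M=-2]  = 3
J = 2L + 2K + 4  [with L=3, K=-3]  = 4
N = max(M, J)  [with M=-2, J=4]  = 4

4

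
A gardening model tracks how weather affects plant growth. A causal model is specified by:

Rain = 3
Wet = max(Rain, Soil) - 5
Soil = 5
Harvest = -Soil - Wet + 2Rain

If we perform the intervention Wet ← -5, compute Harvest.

The intervention breaks the incoming arrows to Wet: Wet = max(Rain, Soil) - 5 no longer applies, and Wet = -5.
Harvest = -Soil - Wet + 2Rain  [with Soil=5, Wet=-5, Rain=3]  = 6

6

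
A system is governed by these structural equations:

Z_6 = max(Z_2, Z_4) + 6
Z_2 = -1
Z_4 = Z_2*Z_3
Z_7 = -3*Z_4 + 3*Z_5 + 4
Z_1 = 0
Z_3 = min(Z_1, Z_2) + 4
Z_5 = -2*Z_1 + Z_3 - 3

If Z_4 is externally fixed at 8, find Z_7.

The intervention breaks the incoming arrows to Z_4: Z_4 = Z_2*Z_3 no longer applies, and Z_4 = 8.
Z_3 = min(Z_1, Z_2) + 4  [with Z_1=0, Z_2=-1]  = 3
Z_5 = -2*Z_1 + Z_3 - 3  [with Z_1=0, Z_3=3]  = 0
Z_7 = -3*Z_4 + 3*Z_5 + 4  [with Z_4=8, Z_5=0]  = -20

-20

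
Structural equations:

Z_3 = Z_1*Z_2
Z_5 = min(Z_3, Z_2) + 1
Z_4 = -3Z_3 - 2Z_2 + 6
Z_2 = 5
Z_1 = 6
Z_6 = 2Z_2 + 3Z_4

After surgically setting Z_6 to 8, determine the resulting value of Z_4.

do(Z_6=8) replaces the equation Z_6 = 2Z_2 + 3Z_4 with the constant Z_6 = 8.
No directed path runs from Z_6 to Z_4, so Z_4 keeps its natural value.
Z_3 = Z_1*Z_2  [with Z_1=6, Z_2=5]  = 30
Z_4 = -3Z_3 - 2Z_2 + 6  [with Z_3=30, Z_2=5]  = -94

-94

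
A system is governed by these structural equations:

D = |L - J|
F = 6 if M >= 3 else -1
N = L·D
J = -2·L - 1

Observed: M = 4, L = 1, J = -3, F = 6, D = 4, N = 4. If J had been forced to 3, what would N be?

The intervention breaks the incoming arrows to J: J = -2·L - 1 no longer applies, and J = 3.
D = |L - J|  [with L=1, J=3]  = 2
N = L·D  [with L=1, D=2]  = 2

2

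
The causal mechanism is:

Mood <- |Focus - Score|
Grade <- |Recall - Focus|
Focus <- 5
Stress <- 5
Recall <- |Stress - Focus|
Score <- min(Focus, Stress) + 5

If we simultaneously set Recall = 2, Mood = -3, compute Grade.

Setting Recall = 2, Mood = -3 by intervention discards those variables' equations.
Grade = |Recall - Focus|  [with Recall=2, Focus=5]  = 3

3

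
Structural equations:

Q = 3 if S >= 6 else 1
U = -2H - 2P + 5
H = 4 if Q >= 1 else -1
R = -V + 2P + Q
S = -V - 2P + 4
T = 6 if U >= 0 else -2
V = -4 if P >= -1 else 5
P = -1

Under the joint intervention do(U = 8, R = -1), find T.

Under do(U = 8, R = -1), each intervened variable's structural equation is replaced by its fixed value.
T = 6 if U >= 0 else -2  [with U=8]  = 6

6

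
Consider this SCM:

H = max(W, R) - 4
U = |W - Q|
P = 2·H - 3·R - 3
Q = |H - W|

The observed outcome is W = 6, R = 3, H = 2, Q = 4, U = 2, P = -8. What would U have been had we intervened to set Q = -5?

Intervening sets Q = -5 and removes its equation (Q = |H - W|).
U = |W - Q|  [with W=6, Q=-5]  = 11

11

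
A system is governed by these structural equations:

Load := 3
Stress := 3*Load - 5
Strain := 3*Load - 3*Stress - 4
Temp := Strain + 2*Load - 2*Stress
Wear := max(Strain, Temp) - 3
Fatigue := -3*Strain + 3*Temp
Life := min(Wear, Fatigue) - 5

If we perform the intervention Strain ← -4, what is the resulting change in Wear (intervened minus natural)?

3

do(Strain=-4) replaces the equation Strain := 3*Load - 3*Stress - 4 with the constant Strain = -4.
Stress = 3*Load - 5  [with Load=3]  = 4
Temp = Strain + 2*Load - 2*Stress  [with Strain=-4, Load=3, Stress=4]  = -6
Wear = max(Strain, Temp) - 3  [with Strain=-4, Temp=-6]  = -7
Without intervention: Stress = 3*Load - 5  [with Load=3]  = 4; Strain = 3*Load - 3*Stress - 4  [with Load=3, Stress=4]  = -7; Temp = Strain + 2*Load - 2*Stress  [with Strain=-7, Load=3, Stress=4]  = -9; Wear = max(Strain, Temp) - 3  [with Strain=-7, Temp=-9]  = -10.
Change = -7 − (-10) = 3.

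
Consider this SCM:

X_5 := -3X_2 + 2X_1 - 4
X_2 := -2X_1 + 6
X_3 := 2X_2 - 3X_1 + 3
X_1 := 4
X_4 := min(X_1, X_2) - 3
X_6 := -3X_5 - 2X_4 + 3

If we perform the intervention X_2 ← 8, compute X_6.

Under do(X_2=8), the mechanism X_2 := -2X_1 + 6 is discarded; X_2 is fixed at 8.
X_4 = min(X_1, X_2) - 3  [with X_1=4, X_2=8]  = 1
X_5 = -3X_2 + 2X_1 - 4  [with X_2=8, X_1=4]  = -20
X_6 = -3X_5 - 2X_4 + 3  [with X_5=-20, X_4=1]  = 61

61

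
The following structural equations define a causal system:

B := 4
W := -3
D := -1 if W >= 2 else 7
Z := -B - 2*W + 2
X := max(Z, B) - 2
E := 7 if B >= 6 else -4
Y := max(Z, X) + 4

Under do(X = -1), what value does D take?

7

do(X=-1) replaces the equation X := max(Z, B) - 2 with the constant X = -1.
D is not downstream of the intervention, so its value is determined by the original equations.
D = -1 if W >= 2 else 7  [with W=-3]  = 7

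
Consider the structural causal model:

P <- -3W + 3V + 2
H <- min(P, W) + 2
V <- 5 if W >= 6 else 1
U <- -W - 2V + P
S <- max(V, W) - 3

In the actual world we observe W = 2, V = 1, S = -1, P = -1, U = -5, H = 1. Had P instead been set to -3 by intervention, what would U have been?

Intervening sets P = -3 and removes its equation (P <- -3W + 3V + 2).
V = 5 if W >= 6 else 1  [with W=2]  = 1
U = -W - 2V + P  [with W=2, V=1, P=-3]  = -7

-7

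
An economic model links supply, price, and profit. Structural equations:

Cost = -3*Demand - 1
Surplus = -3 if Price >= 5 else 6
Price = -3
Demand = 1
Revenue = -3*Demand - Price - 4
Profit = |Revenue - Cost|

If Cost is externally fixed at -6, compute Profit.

2

do(Cost=-6) replaces the equation Cost = -3*Demand - 1 with the constant Cost = -6.
Revenue = -3*Demand - Price - 4  [with Demand=1, Price=-3]  = -4
Profit = |Revenue - Cost|  [with Revenue=-4, Cost=-6]  = 2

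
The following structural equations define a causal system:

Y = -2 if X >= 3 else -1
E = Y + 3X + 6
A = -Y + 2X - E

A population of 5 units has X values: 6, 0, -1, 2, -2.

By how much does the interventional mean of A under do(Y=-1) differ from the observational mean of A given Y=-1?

-1.25

do(Y=-1) breaks Y's dependence on X. With Y=-1 fixed, A across the units is -10, -4, -3, -6, -2, mean -5.
Conditioning on Y=-1 selects the 4 unit(s) with X ∈ {0, -1, 2, -2}. Their A values: -4, -3, -6, -2. Mean = -3.75.
Difference = -5 − (-3.75) = -1.25.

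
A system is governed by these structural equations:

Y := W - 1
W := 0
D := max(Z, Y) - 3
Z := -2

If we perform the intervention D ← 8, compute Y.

Under do(D=8), the mechanism D := max(Z, Y) - 3 is discarded; D is fixed at 8.
Since Y is not a descendant of the intervened variable, it is unaffected.
Y = W - 1  [with W=0]  = -1

-1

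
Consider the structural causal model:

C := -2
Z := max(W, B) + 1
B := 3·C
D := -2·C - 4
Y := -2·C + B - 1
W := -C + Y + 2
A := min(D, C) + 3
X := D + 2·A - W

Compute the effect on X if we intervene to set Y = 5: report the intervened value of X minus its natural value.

-8

The intervention breaks the incoming arrows to Y: Y := -2·C + B - 1 no longer applies, and Y = 5.
D = -2·C - 4  [with C=-2]  = 0
W = -C + Y + 2  [with C=-2, Y=5]  = 9
A = min(D, C) + 3  [with D=0, C=-2]  = 1
X = D + 2·A - W  [with D=0, A=1, W=9]  = -7
Without intervention: B = 3·C  [with C=-2]  = -6; Y = -2·C + B - 1  [with C=-2, B=-6]  = -3; D = -2·C - 4  [with C=-2]  = 0; W = -C + Y + 2  [with C=-2, Y=-3]  = 1; A = min(D, C) + 3  [with D=0, C=-2]  = 1; X = D + 2·A - W  [with D=0, A=1, W=1]  = 1.
Change = -7 − 1 = -8.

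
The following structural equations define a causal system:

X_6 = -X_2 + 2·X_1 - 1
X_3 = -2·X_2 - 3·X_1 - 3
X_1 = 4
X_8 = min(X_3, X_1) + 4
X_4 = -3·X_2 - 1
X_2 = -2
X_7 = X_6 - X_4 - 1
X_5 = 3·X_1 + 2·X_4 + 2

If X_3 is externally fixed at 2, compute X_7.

3

The intervention breaks the incoming arrows to X_3: X_3 = -2·X_2 - 3·X_1 - 3 no longer applies, and X_3 = 2.
X_7 is not downstream of the intervention, so its value is determined by the original equations.
X_4 = -3·X_2 - 1  [with X_2=-2]  = 5
X_6 = -X_2 + 2·X_1 - 1  [with X_2=-2, X_1=4]  = 9
X_7 = X_6 - X_4 - 1  [with X_6=9, X_4=5]  = 3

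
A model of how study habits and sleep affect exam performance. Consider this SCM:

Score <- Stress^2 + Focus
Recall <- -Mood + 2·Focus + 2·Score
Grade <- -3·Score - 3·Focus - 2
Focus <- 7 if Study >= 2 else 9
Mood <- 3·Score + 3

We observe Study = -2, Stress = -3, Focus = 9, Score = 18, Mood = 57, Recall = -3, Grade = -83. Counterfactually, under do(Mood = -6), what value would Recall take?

The intervention breaks the incoming arrows to Mood: Mood <- 3·Score + 3 no longer applies, and Mood = -6.
Focus = 7 if Study >= 2 else 9  [with Study=-2]  = 9
Score = Stress^2 + Focus  [with Stress=-3, Focus=9]  = 18
Recall = -Mood + 2·Focus + 2·Score  [with Mood=-6, Focus=9, Score=18]  = 60

60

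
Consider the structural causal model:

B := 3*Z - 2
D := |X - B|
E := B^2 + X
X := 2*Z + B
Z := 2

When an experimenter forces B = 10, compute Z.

2

Under do(B=10), the mechanism B := 3*Z - 2 is discarded; B is fixed at 10.
Z is not downstream of the intervention, so its value is determined by the original equations.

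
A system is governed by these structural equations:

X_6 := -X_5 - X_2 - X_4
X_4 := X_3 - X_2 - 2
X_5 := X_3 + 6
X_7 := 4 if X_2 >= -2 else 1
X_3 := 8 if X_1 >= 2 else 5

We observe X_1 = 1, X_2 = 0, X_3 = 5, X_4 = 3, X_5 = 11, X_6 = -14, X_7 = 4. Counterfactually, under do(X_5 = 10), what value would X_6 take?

The intervention breaks the incoming arrows to X_5: X_5 := X_3 + 6 no longer applies, and X_5 = 10.
X_3 = 8 if X_1 >= 2 else 5  [with X_1=1]  = 5
X_4 = X_3 - X_2 - 2  [with X_3=5, X_2=0]  = 3
X_6 = -X_5 - X_2 - X_4  [with X_5=10, X_2=0, X_4=3]  = -13

-13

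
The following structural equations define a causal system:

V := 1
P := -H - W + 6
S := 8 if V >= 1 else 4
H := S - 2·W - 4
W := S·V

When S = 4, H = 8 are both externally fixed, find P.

Setting S = 4, H = 8 by intervention discards those variables' equations.
W = S·V  [with S=4, V=1]  = 4
P = -H - W + 6  [with H=8, W=4]  = -6

-6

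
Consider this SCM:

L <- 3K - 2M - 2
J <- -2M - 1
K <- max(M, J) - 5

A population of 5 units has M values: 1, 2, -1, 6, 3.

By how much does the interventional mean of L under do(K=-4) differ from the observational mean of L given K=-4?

do(K=-4) breaks K's dependence on M. With K=-4 fixed, L across the units is -16, -18, -12, -26, -20, mean -18.4.
Conditioning on K=-4 selects the 2 unit(s) with M ∈ {1, -1}. Their L values: -16, -12. Mean = -14.
Difference = -18.4 − (-14) = -4.4.

-4.4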